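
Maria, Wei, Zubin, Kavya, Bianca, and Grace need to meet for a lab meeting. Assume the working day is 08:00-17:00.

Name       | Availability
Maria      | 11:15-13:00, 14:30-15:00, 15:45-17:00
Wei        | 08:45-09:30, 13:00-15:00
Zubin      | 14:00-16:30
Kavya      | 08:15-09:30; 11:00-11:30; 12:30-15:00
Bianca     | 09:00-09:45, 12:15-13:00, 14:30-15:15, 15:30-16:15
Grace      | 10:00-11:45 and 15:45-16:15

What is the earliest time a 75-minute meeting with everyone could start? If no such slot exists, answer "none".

none

Maria ∩ Wei: 14:30-15:00.
Maria ∩ Wei ∩ Zubin: 14:30-15:00.
Maria ∩ Wei ∩ Zubin ∩ Kavya: 14:30-15:00.
Maria ∩ Wei ∩ Zubin ∩ Kavya ∩ Bianca: 14:30-15:00.
Maria ∩ Wei ∩ Zubin ∩ Kavya ∩ Bianca ∩ Grace: ∅.
There is no time when everyone is free.
No common window is at least 75 minutes long.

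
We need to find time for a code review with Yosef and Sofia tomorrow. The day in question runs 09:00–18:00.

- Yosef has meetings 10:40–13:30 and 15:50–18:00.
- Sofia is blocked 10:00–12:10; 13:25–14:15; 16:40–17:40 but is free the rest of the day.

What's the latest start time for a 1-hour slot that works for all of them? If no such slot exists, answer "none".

Yosef free: 09:00-10:40, 13:30-15:50 (invert busy blocks within the working day).
Sofia free: 09:00-10:00, 12:10-13:25, 14:15-16:40, 17:40-18:00 (invert busy blocks within the working day).
Yosef ∩ Sofia: 09:00-10:00, 14:15-15:50.
Those are the intersection windows.
The last common window of at least 60 minutes is 14:15-15:50; a 60-minute meeting can start as late as 14:50 and still end by 15:50.

14:50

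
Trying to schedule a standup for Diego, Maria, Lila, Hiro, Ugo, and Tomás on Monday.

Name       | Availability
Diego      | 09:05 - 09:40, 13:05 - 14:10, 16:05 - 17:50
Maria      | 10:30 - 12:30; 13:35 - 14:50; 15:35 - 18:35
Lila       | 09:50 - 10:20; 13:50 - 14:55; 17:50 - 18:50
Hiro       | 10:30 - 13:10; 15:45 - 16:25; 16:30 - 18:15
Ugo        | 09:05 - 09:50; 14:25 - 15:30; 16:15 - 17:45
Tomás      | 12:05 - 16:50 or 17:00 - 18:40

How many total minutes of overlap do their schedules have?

0

Diego ∩ Maria: 13:35-14:10, 16:05-17:50.
Diego ∩ Maria ∩ Lila: 13:50-14:10.
Diego ∩ Maria ∩ Lila ∩ Hiro: ∅.
Diego ∩ Maria ∩ Lila ∩ Hiro ∩ Ugo: ∅.
Diego ∩ Maria ∩ Lila ∩ Hiro ∩ Ugo ∩ Tomás: ∅.
There is no time when everyone is free.
There is no common window, so the total is 0 minutes.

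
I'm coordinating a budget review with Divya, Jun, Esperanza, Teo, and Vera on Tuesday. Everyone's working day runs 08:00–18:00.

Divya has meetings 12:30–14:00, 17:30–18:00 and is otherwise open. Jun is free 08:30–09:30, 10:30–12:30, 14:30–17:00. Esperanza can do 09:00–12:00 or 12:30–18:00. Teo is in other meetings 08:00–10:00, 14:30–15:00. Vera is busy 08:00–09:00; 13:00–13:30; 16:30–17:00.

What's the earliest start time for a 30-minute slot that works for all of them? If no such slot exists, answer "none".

Divya free: 08:00-12:30, 14:00-17:30 (invert busy blocks within the working day).
Jun free: 08:30-09:30, 10:30-12:30, 14:30-17:00.
Esperanza free: 09:00-12:00, 12:30-18:00.
Teo free: 10:00-14:30, 15:00-18:00 (invert busy blocks within the working day).
Vera free: 09:00-13:00, 13:30-16:30, 17:00-18:00 (invert busy blocks within the working day).
Divya ∩ Jun: 08:30-09:30, 10:30-12:30, 14:30-17:00.
Divya ∩ Jun ∩ Esperanza: 09:00-09:30, 10:30-12:00, 14:30-17:00.
Divya ∩ Jun ∩ Esperanza ∩ Teo: 10:30-12:00, 15:00-17:00.
Divya ∩ Jun ∩ Esperanza ∩ Teo ∩ Vera: 10:30-12:00, 15:00-16:30.
So the common availability across everyone is 10:30-12:00, 15:00-16:30.
The first common window of at least 30 minutes is 10:30-12:00, so the earliest start is 10:30.

10:30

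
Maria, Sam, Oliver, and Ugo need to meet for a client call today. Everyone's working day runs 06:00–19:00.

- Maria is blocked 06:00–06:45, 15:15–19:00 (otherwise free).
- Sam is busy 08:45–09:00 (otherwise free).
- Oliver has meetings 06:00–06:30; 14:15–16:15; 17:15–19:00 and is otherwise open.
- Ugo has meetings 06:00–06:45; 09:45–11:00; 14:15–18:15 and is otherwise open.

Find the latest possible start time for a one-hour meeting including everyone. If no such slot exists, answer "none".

13:15

Maria free: 06:45-15:15 (invert busy blocks within the working day).
Sam free: 06:00-08:45, 09:00-19:00 (invert busy blocks within the working day).
Oliver free: 06:30-14:15, 16:15-17:15 (invert busy blocks within the working day).
Ugo free: 06:45-09:45, 11:00-14:15, 18:15-19:00 (invert busy blocks within the working day).
Maria ∩ Sam: 06:45-08:45, 09:00-15:15.
Maria ∩ Sam ∩ Oliver: 06:45-08:45, 09:00-14:15.
Maria ∩ Sam ∩ Oliver ∩ Ugo: 06:45-08:45, 09:00-09:45, 11:00-14:15.
So the common availability across everyone is 06:45-08:45, 09:00-09:45, 11:00-14:15.
The last common window of at least 60 minutes is 11:00-14:15; a 60-minute meeting can start as late as 13:15 and still end by 14:15.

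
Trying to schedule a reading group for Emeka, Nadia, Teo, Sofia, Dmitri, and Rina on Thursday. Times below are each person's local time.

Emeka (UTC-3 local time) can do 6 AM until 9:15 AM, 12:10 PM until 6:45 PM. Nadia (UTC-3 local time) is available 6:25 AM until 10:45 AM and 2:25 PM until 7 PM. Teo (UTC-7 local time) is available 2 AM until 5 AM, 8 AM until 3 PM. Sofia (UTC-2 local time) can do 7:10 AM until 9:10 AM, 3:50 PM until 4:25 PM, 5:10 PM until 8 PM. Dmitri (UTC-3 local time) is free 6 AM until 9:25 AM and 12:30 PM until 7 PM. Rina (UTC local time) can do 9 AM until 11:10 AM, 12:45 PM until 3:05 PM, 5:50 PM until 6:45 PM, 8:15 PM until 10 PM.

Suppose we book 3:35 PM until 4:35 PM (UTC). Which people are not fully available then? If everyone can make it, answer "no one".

Emeka in UTC: 09:00-12:15, 15:10-21:45 (add 3h to convert from UTC-3).
Nadia in UTC: 09:25-13:45, 17:25-22:00 (add 3h to convert from UTC-3).
Teo in UTC: 09:00-12:00, 15:00-22:00 (add 7h to convert from UTC-7).
Sofia in UTC: 09:10-11:10, 17:50-18:25, 19:10-22:00 (add 2h to convert from UTC-2).
Dmitri in UTC: 09:00-12:25, 15:30-22:00 (add 3h to convert from UTC-3).
Rina in UTC: 09:00-11:10, 12:45-15:05, 17:50-18:45, 20:15-22:00.
Emeka: free for 15:35-16:35. Nadia: not fully free for 15:35-16:35. Teo: free for 15:35-16:35. Sofia: not fully free for 15:35-16:35. Dmitri: free for 15:35-16:35. Rina: not fully free for 15:35-16:35.

Nadia, Rina, Sofia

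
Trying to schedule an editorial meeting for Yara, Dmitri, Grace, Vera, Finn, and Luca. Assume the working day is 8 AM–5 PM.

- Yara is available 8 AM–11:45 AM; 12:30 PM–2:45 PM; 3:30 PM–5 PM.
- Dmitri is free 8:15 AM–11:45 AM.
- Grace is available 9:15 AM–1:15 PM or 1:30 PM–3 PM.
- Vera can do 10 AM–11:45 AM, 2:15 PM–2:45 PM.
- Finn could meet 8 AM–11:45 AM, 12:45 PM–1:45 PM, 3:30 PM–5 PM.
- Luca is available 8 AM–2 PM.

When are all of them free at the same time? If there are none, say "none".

10:00-11:45

Yara ∩ Dmitri: 08:15-11:45.
Yara ∩ Dmitri ∩ Grace: 09:15-11:45.
Yara ∩ Dmitri ∩ Grace ∩ Vera: 10:00-11:45.
Yara ∩ Dmitri ∩ Grace ∩ Vera ∩ Finn: 10:00-11:45.
Yara ∩ Dmitri ∩ Grace ∩ Vera ∩ Finn ∩ Luca: 10:00-11:45.
So the common availability across everyone is 10:00-11:45.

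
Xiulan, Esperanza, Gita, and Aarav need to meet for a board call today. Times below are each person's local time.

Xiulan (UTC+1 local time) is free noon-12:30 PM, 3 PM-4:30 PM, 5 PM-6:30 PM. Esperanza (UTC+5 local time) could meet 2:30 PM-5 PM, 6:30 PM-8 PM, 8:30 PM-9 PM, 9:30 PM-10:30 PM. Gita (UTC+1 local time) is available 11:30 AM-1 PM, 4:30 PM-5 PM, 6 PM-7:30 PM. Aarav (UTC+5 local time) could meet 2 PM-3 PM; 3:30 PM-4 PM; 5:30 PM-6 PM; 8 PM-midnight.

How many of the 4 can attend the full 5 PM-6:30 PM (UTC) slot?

Xiulan in UTC: 11:00-11:30, 14:00-15:30, 16:00-17:30 (subtract 1h to convert from UTC+1).
Esperanza in UTC: 09:30-12:00, 13:30-15:00, 15:30-16:00, 16:30-17:30 (subtract 5h to convert from UTC+5).
Gita in UTC: 10:30-12:00, 15:30-16:00, 17:00-18:30 (subtract 1h to convert from UTC+1).
Aarav in UTC: 09:00-10:00, 10:30-11:00, 12:30-13:00, 15:00-19:00 (subtract 5h to convert from UTC+5).
Gita and Aarav can make the full 17:00-18:30 slot — that's 2.

2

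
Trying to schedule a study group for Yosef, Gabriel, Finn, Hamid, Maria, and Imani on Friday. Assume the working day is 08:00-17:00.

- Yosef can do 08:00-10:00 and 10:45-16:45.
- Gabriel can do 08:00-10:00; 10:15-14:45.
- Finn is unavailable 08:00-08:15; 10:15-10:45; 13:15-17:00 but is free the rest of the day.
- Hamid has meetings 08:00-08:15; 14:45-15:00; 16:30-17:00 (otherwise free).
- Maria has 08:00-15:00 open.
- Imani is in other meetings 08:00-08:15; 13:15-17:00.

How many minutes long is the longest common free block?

Yosef free: 08:00-10:00, 10:45-16:45.
Gabriel free: 08:00-10:00, 10:15-14:45.
Finn free: 08:15-10:15, 10:45-13:15 (invert busy blocks within the working day).
Hamid free: 08:15-14:45, 15:00-16:30 (invert busy blocks within the working day).
Maria free: 08:00-15:00.
Imani free: 08:15-13:15 (invert busy blocks within the working day).
Yosef ∩ Gabriel: 08:00-10:00, 10:45-14:45.
Yosef ∩ Gabriel ∩ Finn: 08:15-10:00, 10:45-13:15.
Yosef ∩ Gabriel ∩ Finn ∩ Hamid: 08:15-10:00, 10:45-13:15.
Yosef ∩ Gabriel ∩ Finn ∩ Hamid ∩ Maria: 08:15-10:00, 10:45-13:15.
Yosef ∩ Gabriel ∩ Finn ∩ Hamid ∩ Maria ∩ Imani: 08:15-10:00, 10:45-13:15.
The longest is 10:45-13:15 at 150 minutes.

150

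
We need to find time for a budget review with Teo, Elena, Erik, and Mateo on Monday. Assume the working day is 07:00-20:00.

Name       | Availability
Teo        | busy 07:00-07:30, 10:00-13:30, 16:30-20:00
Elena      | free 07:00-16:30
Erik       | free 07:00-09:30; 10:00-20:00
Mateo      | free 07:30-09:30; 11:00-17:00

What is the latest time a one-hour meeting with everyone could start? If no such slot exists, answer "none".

15:30

Teo free: 07:30-10:00, 13:30-16:30 (invert busy blocks within the working day).
Elena free: 07:00-16:30.
Erik free: 07:00-09:30, 10:00-20:00.
Mateo free: 07:30-09:30, 11:00-17:00.
Teo ∩ Elena: 07:30-10:00, 13:30-16:30.
Teo ∩ Elena ∩ Erik: 07:30-09:30, 13:30-16:30.
Teo ∩ Elena ∩ Erik ∩ Mateo: 07:30-09:30, 13:30-16:30.
The last common window of at least 60 minutes is 13:30-16:30; a 60-minute meeting can start as late as 15:30 and still end by 16:30.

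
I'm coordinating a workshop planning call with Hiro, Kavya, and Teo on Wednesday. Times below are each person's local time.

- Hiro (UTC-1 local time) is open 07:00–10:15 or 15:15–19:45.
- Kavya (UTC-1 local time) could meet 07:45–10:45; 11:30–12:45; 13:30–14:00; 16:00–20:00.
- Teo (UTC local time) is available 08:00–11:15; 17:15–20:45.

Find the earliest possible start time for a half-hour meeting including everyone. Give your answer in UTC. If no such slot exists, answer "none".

Hiro in UTC: 08:00-11:15, 16:15-20:45 (add 1h to convert from UTC-1).
Kavya in UTC: 08:45-11:45, 12:30-13:45, 14:30-15:00, 17:00-21:00 (add 1h to convert from UTC-1).
Teo in UTC: 08:00-11:15, 17:15-20:45.
Hiro ∩ Kavya: 08:45-11:15, 17:00-20:45.
Hiro ∩ Kavya ∩ Teo: 08:45-11:15, 17:15-20:45.
The first common window of at least 30 minutes is 08:45-11:15, so the earliest start is 08:45.

08:45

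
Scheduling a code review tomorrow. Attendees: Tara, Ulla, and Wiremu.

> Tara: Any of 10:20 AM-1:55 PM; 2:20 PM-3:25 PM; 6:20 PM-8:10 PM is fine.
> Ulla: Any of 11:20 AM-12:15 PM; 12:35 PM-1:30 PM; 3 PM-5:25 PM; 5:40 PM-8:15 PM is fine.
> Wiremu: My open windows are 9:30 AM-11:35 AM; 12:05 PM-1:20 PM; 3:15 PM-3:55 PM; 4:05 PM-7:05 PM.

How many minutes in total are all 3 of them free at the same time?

Tara ∩ Ulla: 11:20-12:15, 12:35-13:30, 15:00-15:25, 18:20-20:10.
Tara ∩ Ulla ∩ Wiremu: 11:20-11:35, 12:05-12:15, 12:35-13:20, 15:15-15:25, 18:20-19:05.
Summing the common windows: 15 + 10 + 45 + 10 + 45 = 125 minutes.

125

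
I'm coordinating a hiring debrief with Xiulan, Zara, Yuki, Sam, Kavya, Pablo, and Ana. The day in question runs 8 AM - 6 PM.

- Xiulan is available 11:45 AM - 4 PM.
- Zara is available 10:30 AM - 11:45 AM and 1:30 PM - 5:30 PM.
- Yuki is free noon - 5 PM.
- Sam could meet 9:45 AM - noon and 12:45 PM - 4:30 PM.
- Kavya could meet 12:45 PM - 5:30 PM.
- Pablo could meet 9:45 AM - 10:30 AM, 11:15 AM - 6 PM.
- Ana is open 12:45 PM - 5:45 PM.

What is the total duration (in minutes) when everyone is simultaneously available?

150

Xiulan ∩ Zara: 13:30-16:00.
Xiulan ∩ Zara ∩ Yuki: 13:30-16:00.
Xiulan ∩ Zara ∩ Yuki ∩ Sam: 13:30-16:00.
Xiulan ∩ Zara ∩ Yuki ∩ Sam ∩ Kavya: 13:30-16:00.
Xiulan ∩ Zara ∩ Yuki ∩ Sam ∩ Kavya ∩ Pablo: 13:30-16:00.
Xiulan ∩ Zara ∩ Yuki ∩ Sam ∩ Kavya ∩ Pablo ∩ Ana: 13:30-16:00.
That's a single block of 150 minutes.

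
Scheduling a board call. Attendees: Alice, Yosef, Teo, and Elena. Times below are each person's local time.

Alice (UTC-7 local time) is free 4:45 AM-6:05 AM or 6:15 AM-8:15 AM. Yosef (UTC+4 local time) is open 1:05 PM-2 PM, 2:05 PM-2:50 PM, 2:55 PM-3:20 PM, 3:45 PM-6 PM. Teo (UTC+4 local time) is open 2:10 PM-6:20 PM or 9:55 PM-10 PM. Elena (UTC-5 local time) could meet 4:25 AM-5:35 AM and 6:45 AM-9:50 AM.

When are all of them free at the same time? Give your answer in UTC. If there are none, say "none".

11:45-13:05, 13:15-14:00

Alice in UTC: 11:45-13:05, 13:15-15:15 (add 7h to convert from UTC-7).
Yosef in UTC: 09:05-10:00, 10:05-10:50, 10:55-11:20, 11:45-14:00 (subtract 4h to convert from UTC+4).
Teo in UTC: 10:10-14:20, 17:55-18:00 (subtract 4h to convert from UTC+4).
Elena in UTC: 09:25-10:35, 11:45-14:50 (add 5h to convert from UTC-5).
Alice ∩ Yosef: 11:45-13:05, 13:15-14:00.
Alice ∩ Yosef ∩ Teo: 11:45-13:05, 13:15-14:00.
Alice ∩ Yosef ∩ Teo ∩ Elena: 11:45-13:05, 13:15-14:00.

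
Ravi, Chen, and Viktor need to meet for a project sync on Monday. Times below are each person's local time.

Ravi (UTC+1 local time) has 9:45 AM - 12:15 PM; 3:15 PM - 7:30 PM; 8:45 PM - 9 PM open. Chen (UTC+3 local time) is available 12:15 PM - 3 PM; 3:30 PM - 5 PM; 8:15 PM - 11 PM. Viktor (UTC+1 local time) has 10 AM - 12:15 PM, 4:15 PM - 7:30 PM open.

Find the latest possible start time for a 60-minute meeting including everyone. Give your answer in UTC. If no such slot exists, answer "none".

17:30

Ravi in UTC: 08:45-11:15, 14:15-18:30, 19:45-20:00 (subtract 1h to convert from UTC+1).
Chen in UTC: 09:15-12:00, 12:30-14:00, 17:15-20:00 (subtract 3h to convert from UTC+3).
Viktor in UTC: 09:00-11:15, 15:15-18:30 (subtract 1h to convert from UTC+1).
Ravi ∩ Chen: 09:15-11:15, 17:15-18:30, 19:45-20:00.
Ravi ∩ Chen ∩ Viktor: 09:15-11:15, 17:15-18:30.
The last common window of at least 60 minutes is 17:15-18:30; a 60-minute meeting can start as late as 17:30 and still end by 18:30.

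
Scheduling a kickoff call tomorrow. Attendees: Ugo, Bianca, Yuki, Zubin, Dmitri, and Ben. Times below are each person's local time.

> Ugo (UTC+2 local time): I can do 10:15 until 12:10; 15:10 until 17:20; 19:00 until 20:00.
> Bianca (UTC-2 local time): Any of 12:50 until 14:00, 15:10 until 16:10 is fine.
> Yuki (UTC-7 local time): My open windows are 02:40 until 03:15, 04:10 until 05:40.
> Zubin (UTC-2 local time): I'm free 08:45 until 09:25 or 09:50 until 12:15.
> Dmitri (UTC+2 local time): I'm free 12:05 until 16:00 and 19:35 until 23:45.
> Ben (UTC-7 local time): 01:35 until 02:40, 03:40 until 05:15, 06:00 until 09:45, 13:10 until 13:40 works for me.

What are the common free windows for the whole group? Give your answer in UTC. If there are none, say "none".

Ugo in UTC: 08:15-10:10, 13:10-15:20, 17:00-18:00 (subtract 2h to convert from UTC+2).
Bianca in UTC: 14:50-16:00, 17:10-18:10 (add 2h to convert from UTC-2).
Yuki in UTC: 09:40-10:15, 11:10-12:40 (add 7h to convert from UTC-7).
Zubin in UTC: 10:45-11:25, 11:50-14:15 (add 2h to convert from UTC-2).
Dmitri in UTC: 10:05-14:00, 17:35-21:45 (subtract 2h to convert from UTC+2).
Ben in UTC: 08:35-09:40, 10:40-12:15, 13:00-16:45, 20:10-20:40 (add 7h to convert from UTC-7).
Ugo ∩ Bianca: 14:50-15:20, 17:10-18:00.
Ugo ∩ Bianca ∩ Yuki: ∅.
Ugo ∩ Bianca ∩ Yuki ∩ Zubin: ∅.
Ugo ∩ Bianca ∩ Yuki ∩ Zubin ∩ Dmitri: ∅.
Ugo ∩ Bianca ∩ Yuki ∩ Zubin ∩ Dmitri ∩ Ben: ∅.
There is no time when everyone is free.

none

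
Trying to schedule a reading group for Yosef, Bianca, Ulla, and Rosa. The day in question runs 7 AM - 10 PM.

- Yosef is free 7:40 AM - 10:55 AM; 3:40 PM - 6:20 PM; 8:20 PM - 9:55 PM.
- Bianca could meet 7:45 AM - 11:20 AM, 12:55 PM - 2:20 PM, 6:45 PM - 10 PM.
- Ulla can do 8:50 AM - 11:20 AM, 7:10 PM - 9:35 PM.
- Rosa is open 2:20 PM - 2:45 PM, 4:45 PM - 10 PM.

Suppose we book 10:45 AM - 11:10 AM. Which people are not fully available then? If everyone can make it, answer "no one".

Rosa, Yosef

Yosef: not fully free for 10:45-11:10. Bianca: free for 10:45-11:10. Ulla: free for 10:45-11:10. Rosa: not fully free for 10:45-11:10.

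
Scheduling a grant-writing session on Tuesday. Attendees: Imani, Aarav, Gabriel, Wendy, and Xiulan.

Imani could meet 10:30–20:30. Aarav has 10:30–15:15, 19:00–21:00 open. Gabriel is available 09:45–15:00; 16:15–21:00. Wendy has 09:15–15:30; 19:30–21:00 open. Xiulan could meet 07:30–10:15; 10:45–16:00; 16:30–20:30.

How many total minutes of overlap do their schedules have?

Imani ∩ Aarav: 10:30-15:15, 19:00-20:30.
Imani ∩ Aarav ∩ Gabriel: 10:30-15:00, 19:00-20:30.
Imani ∩ Aarav ∩ Gabriel ∩ Wendy: 10:30-15:00, 19:30-20:30.
Imani ∩ Aarav ∩ Gabriel ∩ Wendy ∩ Xiulan: 10:45-15:00, 19:30-20:30.
Those are the intersection windows.
Summing the common windows: 255 + 60 = 315 minutes.

315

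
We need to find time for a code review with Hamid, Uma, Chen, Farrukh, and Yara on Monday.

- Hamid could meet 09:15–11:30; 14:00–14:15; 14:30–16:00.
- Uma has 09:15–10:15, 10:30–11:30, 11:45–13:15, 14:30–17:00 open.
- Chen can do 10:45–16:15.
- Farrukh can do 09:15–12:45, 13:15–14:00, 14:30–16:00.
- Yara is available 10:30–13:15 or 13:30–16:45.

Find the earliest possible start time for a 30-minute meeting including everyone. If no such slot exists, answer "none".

Hamid ∩ Uma: 09:15-10:15, 10:30-11:30, 14:30-16:00.
Hamid ∩ Uma ∩ Chen: 10:45-11:30, 14:30-16:00.
Hamid ∩ Uma ∩ Chen ∩ Farrukh: 10:45-11:30, 14:30-16:00.
Hamid ∩ Uma ∩ Chen ∩ Farrukh ∩ Yara: 10:45-11:30, 14:30-16:00.
Those are the intersection windows.
The first common window of at least 30 minutes is 10:45-11:30, so the earliest start is 10:45.

10:45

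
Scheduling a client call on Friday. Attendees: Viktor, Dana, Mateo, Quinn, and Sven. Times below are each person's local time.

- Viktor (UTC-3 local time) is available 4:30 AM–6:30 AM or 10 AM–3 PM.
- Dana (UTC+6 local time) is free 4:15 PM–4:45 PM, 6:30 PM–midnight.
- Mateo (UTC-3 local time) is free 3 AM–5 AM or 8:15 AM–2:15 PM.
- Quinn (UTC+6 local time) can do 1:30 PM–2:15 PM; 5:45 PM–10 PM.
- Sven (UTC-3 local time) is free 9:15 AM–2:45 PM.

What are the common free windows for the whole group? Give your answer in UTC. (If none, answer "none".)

Viktor in UTC: 07:30-09:30, 13:00-18:00 (add 3h to convert from UTC-3).
Dana in UTC: 10:15-10:45, 12:30-18:00 (subtract 6h to convert from UTC+6).
Mateo in UTC: 06:00-08:00, 11:15-17:15 (add 3h to convert from UTC-3).
Quinn in UTC: 07:30-08:15, 11:45-16:00 (subtract 6h to convert from UTC+6).
Sven in UTC: 12:15-17:45 (add 3h to convert from UTC-3).
Viktor ∩ Dana: 13:00-18:00.
Viktor ∩ Dana ∩ Mateo: 13:00-17:15.
Viktor ∩ Dana ∩ Mateo ∩ Quinn: 13:00-16:00.
Viktor ∩ Dana ∩ Mateo ∩ Quinn ∩ Sven: 13:00-16:00.

13:00-16:00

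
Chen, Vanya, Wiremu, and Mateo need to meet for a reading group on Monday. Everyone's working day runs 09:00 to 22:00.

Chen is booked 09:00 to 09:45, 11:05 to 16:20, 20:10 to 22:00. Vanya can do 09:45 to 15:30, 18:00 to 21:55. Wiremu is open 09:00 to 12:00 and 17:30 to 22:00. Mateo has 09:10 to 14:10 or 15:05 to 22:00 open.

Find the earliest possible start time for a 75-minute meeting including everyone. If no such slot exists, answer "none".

Chen free: 09:45-11:05, 16:20-20:10 (invert busy blocks within the working day).
Vanya free: 09:45-15:30, 18:00-21:55.
Wiremu free: 09:00-12:00, 17:30-22:00.
Mateo free: 09:10-14:10, 15:05-22:00.
Chen ∩ Vanya: 09:45-11:05, 18:00-20:10.
Chen ∩ Vanya ∩ Wiremu: 09:45-11:05, 18:00-20:10.
Chen ∩ Vanya ∩ Wiremu ∩ Mateo: 09:45-11:05, 18:00-20:10.
So the common availability across everyone is 09:45-11:05, 18:00-20:10.
The first common window of at least 75 minutes is 09:45-11:05, so the earliest start is 09:45.

09:45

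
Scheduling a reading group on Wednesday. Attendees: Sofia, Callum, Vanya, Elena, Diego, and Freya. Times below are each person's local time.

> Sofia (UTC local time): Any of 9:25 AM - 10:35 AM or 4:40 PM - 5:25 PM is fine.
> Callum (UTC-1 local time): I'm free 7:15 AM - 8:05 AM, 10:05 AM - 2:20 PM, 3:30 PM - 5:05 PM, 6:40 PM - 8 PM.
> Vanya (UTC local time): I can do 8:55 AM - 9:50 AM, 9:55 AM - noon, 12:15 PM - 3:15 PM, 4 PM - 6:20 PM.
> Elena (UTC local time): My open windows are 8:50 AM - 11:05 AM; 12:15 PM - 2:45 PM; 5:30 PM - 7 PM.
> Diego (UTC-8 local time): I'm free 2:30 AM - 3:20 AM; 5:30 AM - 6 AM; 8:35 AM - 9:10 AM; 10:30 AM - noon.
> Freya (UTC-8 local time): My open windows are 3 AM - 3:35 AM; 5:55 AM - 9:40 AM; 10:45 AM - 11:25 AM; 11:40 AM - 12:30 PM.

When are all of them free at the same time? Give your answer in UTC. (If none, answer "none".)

Sofia in UTC: 09:25-10:35, 16:40-17:25.
Callum in UTC: 08:15-09:05, 11:05-15:20, 16:30-18:05, 19:40-21:00 (add 1h to convert from UTC-1).
Vanya in UTC: 08:55-09:50, 09:55-12:00, 12:15-15:15, 16:00-18:20.
Elena in UTC: 08:50-11:05, 12:15-14:45, 17:30-19:00.
Diego in UTC: 10:30-11:20, 13:30-14:00, 16:35-17:10, 18:30-20:00 (add 8h to convert from UTC-8).
Freya in UTC: 11:00-11:35, 13:55-17:40, 18:45-19:25, 19:40-20:30 (add 8h to convert from UTC-8).
Sofia ∩ Callum: 16:40-17:25.
Sofia ∩ Callum ∩ Vanya: 16:40-17:25.
Sofia ∩ Callum ∩ Vanya ∩ Elena: ∅.
Sofia ∩ Callum ∩ Vanya ∩ Elena ∩ Diego: ∅.
Sofia ∩ Callum ∩ Vanya ∩ Elena ∩ Diego ∩ Freya: ∅.
There is no time when everyone is free.

none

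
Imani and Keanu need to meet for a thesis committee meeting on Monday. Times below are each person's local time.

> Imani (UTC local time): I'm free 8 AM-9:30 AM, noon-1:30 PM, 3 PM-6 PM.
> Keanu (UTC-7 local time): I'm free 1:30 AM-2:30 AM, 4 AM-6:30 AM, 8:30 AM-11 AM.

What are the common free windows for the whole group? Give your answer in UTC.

08:30-09:30, 12:00-13:30, 15:30-18:00

Imani in UTC: 08:00-09:30, 12:00-13:30, 15:00-18:00.
Keanu in UTC: 08:30-09:30, 11:00-13:30, 15:30-18:00 (add 7h to convert from UTC-7).
Imani ∩ Keanu: 08:30-09:30, 12:00-13:30, 15:30-18:00.
Those are the intersection windows.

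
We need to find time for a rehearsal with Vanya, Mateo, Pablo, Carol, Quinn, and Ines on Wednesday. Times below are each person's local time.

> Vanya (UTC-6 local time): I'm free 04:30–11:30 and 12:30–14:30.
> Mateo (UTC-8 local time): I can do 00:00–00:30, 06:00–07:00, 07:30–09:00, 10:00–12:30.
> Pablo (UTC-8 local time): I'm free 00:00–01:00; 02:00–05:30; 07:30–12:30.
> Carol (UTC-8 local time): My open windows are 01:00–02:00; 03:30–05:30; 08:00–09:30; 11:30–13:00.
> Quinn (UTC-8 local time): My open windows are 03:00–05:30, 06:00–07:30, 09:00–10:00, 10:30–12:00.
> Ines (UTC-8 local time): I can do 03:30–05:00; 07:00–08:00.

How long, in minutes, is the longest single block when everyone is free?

Vanya in UTC: 10:30-17:30, 18:30-20:30 (add 6h to convert from UTC-6).
Mateo in UTC: 08:00-08:30, 14:00-15:00, 15:30-17:00, 18:00-20:30 (add 8h to convert from UTC-8).
Pablo in UTC: 08:00-09:00, 10:00-13:30, 15:30-20:30 (add 8h to convert from UTC-8).
Carol in UTC: 09:00-10:00, 11:30-13:30, 16:00-17:30, 19:30-21:00 (add 8h to convert from UTC-8).
Quinn in UTC: 11:00-13:30, 14:00-15:30, 17:00-18:00, 18:30-20:00 (add 8h to convert from UTC-8).
Ines in UTC: 11:30-13:00, 15:00-16:00 (add 8h to convert from UTC-8).
Vanya ∩ Mateo: 14:00-15:00, 15:30-17:00, 18:30-20:30.
Vanya ∩ Mateo ∩ Pablo: 15:30-17:00, 18:30-20:30.
Vanya ∩ Mateo ∩ Pablo ∩ Carol: 16:00-17:00, 19:30-20:30.
Vanya ∩ Mateo ∩ Pablo ∩ Carol ∩ Quinn: 19:30-20:00.
Vanya ∩ Mateo ∩ Pablo ∩ Carol ∩ Quinn ∩ Ines: ∅.
There is no time when everyone is free.
No common window exists, so the longest block is 0 minutes.

0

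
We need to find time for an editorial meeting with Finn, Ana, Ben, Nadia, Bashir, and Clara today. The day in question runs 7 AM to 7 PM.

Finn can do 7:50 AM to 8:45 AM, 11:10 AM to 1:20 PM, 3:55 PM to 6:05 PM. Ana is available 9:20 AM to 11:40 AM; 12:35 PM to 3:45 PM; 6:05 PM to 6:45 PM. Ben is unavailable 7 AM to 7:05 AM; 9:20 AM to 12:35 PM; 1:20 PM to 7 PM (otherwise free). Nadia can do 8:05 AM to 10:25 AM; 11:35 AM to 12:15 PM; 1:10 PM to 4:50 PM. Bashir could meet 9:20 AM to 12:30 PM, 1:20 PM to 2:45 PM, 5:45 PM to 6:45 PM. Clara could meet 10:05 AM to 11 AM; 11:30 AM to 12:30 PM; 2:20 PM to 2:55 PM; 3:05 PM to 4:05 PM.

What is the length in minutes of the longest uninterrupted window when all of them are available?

0

Finn free: 07:50-08:45, 11:10-13:20, 15:55-18:05.
Ana free: 09:20-11:40, 12:35-15:45, 18:05-18:45.
Ben free: 07:05-09:20, 12:35-13:20 (invert busy blocks within the working day).
Nadia free: 08:05-10:25, 11:35-12:15, 13:10-16:50.
Bashir free: 09:20-12:30, 13:20-14:45, 17:45-18:45.
Clara free: 10:05-11:00, 11:30-12:30, 14:20-14:55, 15:05-16:05.
Finn ∩ Ana: 11:10-11:40, 12:35-13:20.
Finn ∩ Ana ∩ Ben: 12:35-13:20.
Finn ∩ Ana ∩ Ben ∩ Nadia: 13:10-13:20.
Finn ∩ Ana ∩ Ben ∩ Nadia ∩ Bashir: ∅.
Finn ∩ Ana ∩ Ben ∩ Nadia ∩ Bashir ∩ Clara: ∅.
There is no time when everyone is free.
No common window exists, so the longest block is 0 minutes.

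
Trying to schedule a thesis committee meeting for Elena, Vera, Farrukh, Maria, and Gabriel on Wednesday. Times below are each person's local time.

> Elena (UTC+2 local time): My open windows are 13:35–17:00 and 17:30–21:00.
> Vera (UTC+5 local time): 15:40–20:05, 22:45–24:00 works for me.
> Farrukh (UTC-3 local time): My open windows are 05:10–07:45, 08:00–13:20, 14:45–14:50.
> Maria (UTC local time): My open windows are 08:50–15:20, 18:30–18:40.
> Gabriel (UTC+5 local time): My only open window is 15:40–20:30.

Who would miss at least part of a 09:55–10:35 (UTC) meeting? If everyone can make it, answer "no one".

Elena, Gabriel, Vera

Elena in UTC: 11:35-15:00, 15:30-19:00 (subtract 2h to convert from UTC+2).
Vera in UTC: 10:40-15:05, 17:45-19:00 (subtract 5h to convert from UTC+5).
Farrukh in UTC: 08:10-10:45, 11:00-16:20, 17:45-17:50 (add 3h to convert from UTC-3).
Maria in UTC: 08:50-15:20, 18:30-18:40.
Gabriel in UTC: 10:40-15:30 (subtract 5h to convert from UTC+5).
Elena: not fully free for 09:55-10:35. Vera: not fully free for 09:55-10:35. Farrukh: free for 09:55-10:35. Maria: free for 09:55-10:35. Gabriel: not fully free for 09:55-10:35.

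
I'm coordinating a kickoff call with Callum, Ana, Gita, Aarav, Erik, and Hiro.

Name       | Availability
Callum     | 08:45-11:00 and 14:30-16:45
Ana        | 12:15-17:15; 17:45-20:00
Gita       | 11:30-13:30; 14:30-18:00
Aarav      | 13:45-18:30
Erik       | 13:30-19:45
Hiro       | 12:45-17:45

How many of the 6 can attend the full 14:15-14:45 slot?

4

Ana, Aarav, Erik, and Hiro can make the full 14:15-14:45 slot — that's 4.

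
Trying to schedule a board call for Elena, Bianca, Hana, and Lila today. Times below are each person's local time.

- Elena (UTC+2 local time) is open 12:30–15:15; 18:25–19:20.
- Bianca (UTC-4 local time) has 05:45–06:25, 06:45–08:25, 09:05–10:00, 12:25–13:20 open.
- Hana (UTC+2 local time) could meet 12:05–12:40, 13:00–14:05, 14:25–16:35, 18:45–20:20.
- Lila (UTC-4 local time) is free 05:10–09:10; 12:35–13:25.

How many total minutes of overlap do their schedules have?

105

Elena in UTC: 10:30-13:15, 16:25-17:20 (subtract 2h to convert from UTC+2).
Bianca in UTC: 09:45-10:25, 10:45-12:25, 13:05-14:00, 16:25-17:20 (add 4h to convert from UTC-4).
Hana in UTC: 10:05-10:40, 11:00-12:05, 12:25-14:35, 16:45-18:20 (subtract 2h to convert from UTC+2).
Lila in UTC: 09:10-13:10, 16:35-17:25 (add 4h to convert from UTC-4).
Elena ∩ Bianca: 10:45-12:25, 13:05-13:15, 16:25-17:20.
Elena ∩ Bianca ∩ Hana: 11:00-12:05, 13:05-13:15, 16:45-17:20.
Elena ∩ Bianca ∩ Hana ∩ Lila: 11:00-12:05, 13:05-13:10, 16:45-17:20.
Summing the common windows: 65 + 5 + 35 = 105 minutes.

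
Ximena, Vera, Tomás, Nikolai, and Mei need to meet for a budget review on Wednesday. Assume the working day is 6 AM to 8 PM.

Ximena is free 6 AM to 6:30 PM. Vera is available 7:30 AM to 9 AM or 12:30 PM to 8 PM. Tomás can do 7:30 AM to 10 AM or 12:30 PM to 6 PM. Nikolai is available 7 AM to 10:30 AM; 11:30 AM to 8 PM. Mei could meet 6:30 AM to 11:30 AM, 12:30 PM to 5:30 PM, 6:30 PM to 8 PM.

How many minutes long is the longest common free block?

300

Ximena ∩ Vera: 07:30-09:00, 12:30-18:30.
Ximena ∩ Vera ∩ Tomás: 07:30-09:00, 12:30-18:00.
Ximena ∩ Vera ∩ Tomás ∩ Nikolai: 07:30-09:00, 12:30-18:00.
Ximena ∩ Vera ∩ Tomás ∩ Nikolai ∩ Mei: 07:30-09:00, 12:30-17:30.
The longest is 12:30-17:30 at 300 minutes.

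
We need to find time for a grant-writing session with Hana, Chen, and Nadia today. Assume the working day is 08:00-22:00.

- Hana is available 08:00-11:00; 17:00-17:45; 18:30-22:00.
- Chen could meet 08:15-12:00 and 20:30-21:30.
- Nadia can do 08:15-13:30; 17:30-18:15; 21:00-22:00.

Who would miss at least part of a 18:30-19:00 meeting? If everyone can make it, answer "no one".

Chen, Nadia

Hana: free for 18:30-19:00. Chen: not fully free for 18:30-19:00. Nadia: not fully free for 18:30-19:00.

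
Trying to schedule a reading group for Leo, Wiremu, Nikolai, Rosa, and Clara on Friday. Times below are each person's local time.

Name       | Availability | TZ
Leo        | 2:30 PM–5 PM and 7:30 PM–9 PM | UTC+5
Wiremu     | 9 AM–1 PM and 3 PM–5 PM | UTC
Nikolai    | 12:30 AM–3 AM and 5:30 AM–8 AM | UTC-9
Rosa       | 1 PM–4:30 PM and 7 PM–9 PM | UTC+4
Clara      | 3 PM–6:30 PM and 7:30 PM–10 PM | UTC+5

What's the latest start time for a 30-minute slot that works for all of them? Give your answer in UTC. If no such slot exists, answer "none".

15:30

Leo in UTC: 09:30-12:00, 14:30-16:00 (subtract 5h to convert from UTC+5).
Wiremu in UTC: 09:00-13:00, 15:00-17:00.
Nikolai in UTC: 09:30-12:00, 14:30-17:00 (add 9h to convert from UTC-9).
Rosa in UTC: 09:00-12:30, 15:00-17:00 (subtract 4h to convert from UTC+4).
Clara in UTC: 10:00-13:30, 14:30-17:00 (subtract 5h to convert from UTC+5).
Leo ∩ Wiremu: 09:30-12:00, 15:00-16:00.
Leo ∩ Wiremu ∩ Nikolai: 09:30-12:00, 15:00-16:00.
Leo ∩ Wiremu ∩ Nikolai ∩ Rosa: 09:30-12:00, 15:00-16:00.
Leo ∩ Wiremu ∩ Nikolai ∩ Rosa ∩ Clara: 10:00-12:00, 15:00-16:00.
The last common window of at least 30 minutes is 15:00-16:00; a 30-minute meeting can start as late as 15:30 and still end by 16:00.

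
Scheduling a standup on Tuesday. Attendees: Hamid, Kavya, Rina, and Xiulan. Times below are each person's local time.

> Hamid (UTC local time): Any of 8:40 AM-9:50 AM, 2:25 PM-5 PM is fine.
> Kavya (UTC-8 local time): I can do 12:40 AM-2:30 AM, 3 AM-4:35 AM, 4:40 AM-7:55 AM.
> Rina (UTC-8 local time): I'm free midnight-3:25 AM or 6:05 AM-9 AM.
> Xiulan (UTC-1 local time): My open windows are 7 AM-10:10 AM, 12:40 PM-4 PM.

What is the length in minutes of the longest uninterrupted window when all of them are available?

90

Hamid in UTC: 08:40-09:50, 14:25-17:00.
Kavya in UTC: 08:40-10:30, 11:00-12:35, 12:40-15:55 (add 8h to convert from UTC-8).
Rina in UTC: 08:00-11:25, 14:05-17:00 (add 8h to convert from UTC-8).
Xiulan in UTC: 08:00-11:10, 13:40-17:00 (add 1h to convert from UTC-1).
Hamid ∩ Kavya: 08:40-09:50, 14:25-15:55.
Hamid ∩ Kavya ∩ Rina: 08:40-09:50, 14:25-15:55.
Hamid ∩ Kavya ∩ Rina ∩ Xiulan: 08:40-09:50, 14:25-15:55.
Those are the intersection windows.
The longest is 14:25-15:55 at 90 minutes.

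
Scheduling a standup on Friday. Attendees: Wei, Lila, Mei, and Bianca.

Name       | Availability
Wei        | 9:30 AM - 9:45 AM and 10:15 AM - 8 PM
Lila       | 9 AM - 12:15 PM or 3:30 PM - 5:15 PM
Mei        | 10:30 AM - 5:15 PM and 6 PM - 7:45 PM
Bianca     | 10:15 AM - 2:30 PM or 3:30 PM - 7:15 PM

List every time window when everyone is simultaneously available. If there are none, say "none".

Wei ∩ Lila: 09:30-09:45, 10:15-12:15, 15:30-17:15.
Wei ∩ Lila ∩ Mei: 10:30-12:15, 15:30-17:15.
Wei ∩ Lila ∩ Mei ∩ Bianca: 10:30-12:15, 15:30-17:15.

10:30-12:15, 15:30-17:15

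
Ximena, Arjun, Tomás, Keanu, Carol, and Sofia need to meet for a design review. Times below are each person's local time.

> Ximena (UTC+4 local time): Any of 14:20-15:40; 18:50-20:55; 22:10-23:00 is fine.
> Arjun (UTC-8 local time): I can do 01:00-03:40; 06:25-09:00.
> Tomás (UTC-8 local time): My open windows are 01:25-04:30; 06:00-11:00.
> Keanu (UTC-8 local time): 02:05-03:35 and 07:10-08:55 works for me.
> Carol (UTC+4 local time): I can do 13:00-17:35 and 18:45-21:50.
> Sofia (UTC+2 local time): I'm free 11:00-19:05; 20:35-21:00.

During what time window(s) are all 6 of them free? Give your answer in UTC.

10:20-11:35, 15:10-16:55

Ximena in UTC: 10:20-11:40, 14:50-16:55, 18:10-19:00 (subtract 4h to convert from UTC+4).
Arjun in UTC: 09:00-11:40, 14:25-17:00 (add 8h to convert from UTC-8).
Tomás in UTC: 09:25-12:30, 14:00-19:00 (add 8h to convert from UTC-8).
Keanu in UTC: 10:05-11:35, 15:10-16:55 (add 8h to convert from UTC-8).
Carol in UTC: 09:00-13:35, 14:45-17:50 (subtract 4h to convert from UTC+4).
Sofia in UTC: 09:00-17:05, 18:35-19:00 (subtract 2h to convert from UTC+2).
Ximena ∩ Arjun: 10:20-11:40, 14:50-16:55.
Ximena ∩ Arjun ∩ Tomás: 10:20-11:40, 14:50-16:55.
Ximena ∩ Arjun ∩ Tomás ∩ Keanu: 10:20-11:35, 15:10-16:55.
Ximena ∩ Arjun ∩ Tomás ∩ Keanu ∩ Carol: 10:20-11:35, 15:10-16:55.
Ximena ∩ Arjun ∩ Tomás ∩ Keanu ∩ Carol ∩ Sofia: 10:20-11:35, 15:10-16:55.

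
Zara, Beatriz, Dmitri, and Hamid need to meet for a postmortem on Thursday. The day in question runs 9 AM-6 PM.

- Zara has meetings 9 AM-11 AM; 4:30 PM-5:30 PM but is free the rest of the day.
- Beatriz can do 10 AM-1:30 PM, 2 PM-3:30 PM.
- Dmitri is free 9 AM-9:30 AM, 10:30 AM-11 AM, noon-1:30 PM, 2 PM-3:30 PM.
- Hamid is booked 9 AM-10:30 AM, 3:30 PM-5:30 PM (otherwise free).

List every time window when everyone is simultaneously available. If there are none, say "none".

12:00-13:30, 14:00-15:30

Zara free: 11:00-16:30, 17:30-18:00 (invert busy blocks within the working day).
Beatriz free: 10:00-13:30, 14:00-15:30.
Dmitri free: 09:00-09:30, 10:30-11:00, 12:00-13:30, 14:00-15:30.
Hamid free: 10:30-15:30, 17:30-18:00 (invert busy blocks within the working day).
Zara ∩ Beatriz: 11:00-13:30, 14:00-15:30.
Zara ∩ Beatriz ∩ Dmitri: 12:00-13:30, 14:00-15:30.
Zara ∩ Beatriz ∩ Dmitri ∩ Hamid: 12:00-13:30, 14:00-15:30.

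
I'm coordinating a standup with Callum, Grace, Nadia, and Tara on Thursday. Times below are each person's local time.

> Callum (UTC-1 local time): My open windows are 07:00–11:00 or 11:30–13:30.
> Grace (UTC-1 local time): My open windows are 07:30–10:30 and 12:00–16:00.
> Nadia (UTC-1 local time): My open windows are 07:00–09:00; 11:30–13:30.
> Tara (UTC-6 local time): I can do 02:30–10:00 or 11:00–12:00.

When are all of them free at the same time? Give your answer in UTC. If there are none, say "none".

Callum in UTC: 08:00-12:00, 12:30-14:30 (add 1h to convert from UTC-1).
Grace in UTC: 08:30-11:30, 13:00-17:00 (add 1h to convert from UTC-1).
Nadia in UTC: 08:00-10:00, 12:30-14:30 (add 1h to convert from UTC-1).
Tara in UTC: 08:30-16:00, 17:00-18:00 (add 6h to convert from UTC-6).
Callum ∩ Grace: 08:30-11:30, 13:00-14:30.
Callum ∩ Grace ∩ Nadia: 08:30-10:00, 13:00-14:30.
Callum ∩ Grace ∩ Nadia ∩ Tara: 08:30-10:00, 13:00-14:30.

08:30-10:00, 13:00-14:30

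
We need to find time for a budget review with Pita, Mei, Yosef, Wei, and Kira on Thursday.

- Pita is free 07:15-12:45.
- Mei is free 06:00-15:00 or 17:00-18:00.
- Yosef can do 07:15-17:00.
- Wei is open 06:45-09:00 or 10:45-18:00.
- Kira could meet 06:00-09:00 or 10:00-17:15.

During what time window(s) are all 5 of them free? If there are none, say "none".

07:15-09:00, 10:45-12:45

Pita ∩ Mei: 07:15-12:45.
Pita ∩ Mei ∩ Yosef: 07:15-12:45.
Pita ∩ Mei ∩ Yosef ∩ Wei: 07:15-09:00, 10:45-12:45.
Pita ∩ Mei ∩ Yosef ∩ Wei ∩ Kira: 07:15-09:00, 10:45-12:45.
Those are the intersection windows.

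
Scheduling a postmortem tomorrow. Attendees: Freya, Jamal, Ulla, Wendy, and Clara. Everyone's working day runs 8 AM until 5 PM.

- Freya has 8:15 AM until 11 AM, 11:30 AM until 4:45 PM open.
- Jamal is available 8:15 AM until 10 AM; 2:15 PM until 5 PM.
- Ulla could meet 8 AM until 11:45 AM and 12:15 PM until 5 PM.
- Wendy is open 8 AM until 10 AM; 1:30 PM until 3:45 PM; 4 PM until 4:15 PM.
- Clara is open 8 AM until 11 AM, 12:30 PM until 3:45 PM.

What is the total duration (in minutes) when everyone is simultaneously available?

Freya ∩ Jamal: 08:15-10:00, 14:15-16:45.
Freya ∩ Jamal ∩ Ulla: 08:15-10:00, 14:15-16:45.
Freya ∩ Jamal ∩ Ulla ∩ Wendy: 08:15-10:00, 14:15-15:45, 16:00-16:15.
Freya ∩ Jamal ∩ Ulla ∩ Wendy ∩ Clara: 08:15-10:00, 14:15-15:45.
Summing the common windows: 105 + 90 = 195 minutes.

195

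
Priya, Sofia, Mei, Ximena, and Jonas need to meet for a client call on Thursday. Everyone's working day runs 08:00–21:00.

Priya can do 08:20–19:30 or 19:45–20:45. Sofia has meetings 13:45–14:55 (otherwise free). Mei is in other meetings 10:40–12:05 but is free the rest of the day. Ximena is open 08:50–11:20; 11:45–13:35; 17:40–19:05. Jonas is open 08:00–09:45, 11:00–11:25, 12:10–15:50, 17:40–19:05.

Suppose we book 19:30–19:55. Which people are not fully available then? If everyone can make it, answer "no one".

Priya free: 08:20-19:30, 19:45-20:45.
Sofia free: 08:00-13:45, 14:55-21:00 (invert busy blocks within the working day).
Mei free: 08:00-10:40, 12:05-21:00 (invert busy blocks within the working day).
Ximena free: 08:50-11:20, 11:45-13:35, 17:40-19:05.
Jonas free: 08:00-09:45, 11:00-11:25, 12:10-15:50, 17:40-19:05.
Priya: not fully free for 19:30-19:55. Sofia: free for 19:30-19:55. Mei: free for 19:30-19:55. Ximena: not fully free for 19:30-19:55. Jonas: not fully free for 19:30-19:55.

Jonas, Priya, Ximena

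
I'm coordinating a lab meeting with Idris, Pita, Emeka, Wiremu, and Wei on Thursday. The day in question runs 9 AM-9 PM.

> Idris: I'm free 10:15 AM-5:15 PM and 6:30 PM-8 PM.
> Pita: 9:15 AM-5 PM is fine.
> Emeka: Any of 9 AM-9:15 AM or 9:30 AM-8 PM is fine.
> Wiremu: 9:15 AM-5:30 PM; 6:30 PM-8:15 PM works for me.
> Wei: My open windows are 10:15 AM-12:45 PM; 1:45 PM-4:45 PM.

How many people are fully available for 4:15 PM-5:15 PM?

3

Idris, Emeka, and Wiremu can make the full 16:15-17:15 slot — that's 3.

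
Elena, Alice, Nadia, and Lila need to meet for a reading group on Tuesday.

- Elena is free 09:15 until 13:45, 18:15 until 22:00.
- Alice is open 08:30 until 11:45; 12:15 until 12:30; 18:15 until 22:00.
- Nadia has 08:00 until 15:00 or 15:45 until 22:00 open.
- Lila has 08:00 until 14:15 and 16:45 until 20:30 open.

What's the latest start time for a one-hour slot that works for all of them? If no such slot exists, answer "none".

19:30

Elena ∩ Alice: 09:15-11:45, 12:15-12:30, 18:15-22:00.
Elena ∩ Alice ∩ Nadia: 09:15-11:45, 12:15-12:30, 18:15-22:00.
Elena ∩ Alice ∩ Nadia ∩ Lila: 09:15-11:45, 12:15-12:30, 18:15-20:30.
The last common window of at least 60 minutes is 18:15-20:30; a 60-minute meeting can start as late as 19:30 and still end by 20:30.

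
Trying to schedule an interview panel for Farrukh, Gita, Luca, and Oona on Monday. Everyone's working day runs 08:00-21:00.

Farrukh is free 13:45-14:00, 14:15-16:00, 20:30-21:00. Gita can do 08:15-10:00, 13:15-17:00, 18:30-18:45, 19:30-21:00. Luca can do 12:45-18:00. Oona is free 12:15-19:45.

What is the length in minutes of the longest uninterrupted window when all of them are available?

105

Farrukh ∩ Gita: 13:45-14:00, 14:15-16:00, 20:30-21:00.
Farrukh ∩ Gita ∩ Luca: 13:45-14:00, 14:15-16:00.
Farrukh ∩ Gita ∩ Luca ∩ Oona: 13:45-14:00, 14:15-16:00.
So the common availability across everyone is 13:45-14:00, 14:15-16:00.
The longest is 14:15-16:00 at 105 minutes.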